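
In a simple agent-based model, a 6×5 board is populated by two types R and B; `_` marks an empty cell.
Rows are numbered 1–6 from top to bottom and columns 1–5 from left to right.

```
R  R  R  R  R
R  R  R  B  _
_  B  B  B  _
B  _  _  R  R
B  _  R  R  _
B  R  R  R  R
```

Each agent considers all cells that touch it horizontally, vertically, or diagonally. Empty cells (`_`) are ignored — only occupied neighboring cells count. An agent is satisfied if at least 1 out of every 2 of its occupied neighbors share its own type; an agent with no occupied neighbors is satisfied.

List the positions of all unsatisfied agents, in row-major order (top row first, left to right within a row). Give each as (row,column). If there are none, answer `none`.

(2,4), (3,2), (3,4)

Row 1: (1,1)R 3/3 satisfied · (1,2)R 5/5 satisfied · (1,3)R 4/5 satisfied · (1,4)R 3/4 satisfied · (1,5)R 1/2 satisfied
Row 2: (2,1)R 3/4 satisfied · (2,2)R 5/7 satisfied · (2,3)R 4/8 satisfied · (2,4)B 2/6 not
Row 3: (3,2)B 2/5 not · (3,3)B 3/6 satisfied · (3,4)B 2/5 not
Row 4: (4,1)B 2/2 satisfied · (4,4)R 3/5 satisfied · (4,5)R 2/3 satisfied
Row 5: (5,1)B 2/3 satisfied · (5,3)R 5/5 satisfied · (5,4)R 6/6 satisfied
Row 6: (6,1)B 1/2 satisfied · (6,2)R 2/4 satisfied · (6,3)R 4/4 satisfied · (6,4)R 4/4 satisfied · (6,5)R 2/2 satisfied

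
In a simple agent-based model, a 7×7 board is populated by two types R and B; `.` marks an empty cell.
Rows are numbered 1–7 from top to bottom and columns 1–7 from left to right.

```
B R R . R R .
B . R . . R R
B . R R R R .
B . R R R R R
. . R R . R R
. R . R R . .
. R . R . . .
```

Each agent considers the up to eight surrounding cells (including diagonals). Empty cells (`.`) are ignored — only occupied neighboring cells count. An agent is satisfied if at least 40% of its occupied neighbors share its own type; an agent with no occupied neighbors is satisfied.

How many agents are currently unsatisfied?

(1,1)B 1/2 ✓
(1,2)R 2/4 ✓
(1,3)R 2/2 ✓
(1,5)R 2/2 ✓
(1,6)R 3/3 ✓
(2,1)B 2/3 ✓
(2,3)R 4/4 ✓
(2,6)R 5/5 ✓
(2,7)R 3/3 ✓
(3,1)B 2/2 ✓
(3,3)R 4/4 ✓
(3,4)R 6/6 ✓
(3,5)R 6/6 ✓
(3,6)R 6/6 ✓
(4,1)B 1/1 ✓
(4,3)R 5/5 ✓
(4,4)R 7/7 ✓
(4,5)R 7/7 ✓
(4,6)R 6/6 ✓
(4,7)R 4/4 ✓
(5,3)R 5/5 ✓
(5,4)R 6/6 ✓
(5,6)R 5/5 ✓
(5,7)R 3/3 ✓
(6,2)R 2/2 ✓
(6,4)R 4/4 ✓
(6,5)R 4/4 ✓
(7,2)R 1/1 ✓
(7,4)R 2/2 ✓
Every one meets the threshold.

0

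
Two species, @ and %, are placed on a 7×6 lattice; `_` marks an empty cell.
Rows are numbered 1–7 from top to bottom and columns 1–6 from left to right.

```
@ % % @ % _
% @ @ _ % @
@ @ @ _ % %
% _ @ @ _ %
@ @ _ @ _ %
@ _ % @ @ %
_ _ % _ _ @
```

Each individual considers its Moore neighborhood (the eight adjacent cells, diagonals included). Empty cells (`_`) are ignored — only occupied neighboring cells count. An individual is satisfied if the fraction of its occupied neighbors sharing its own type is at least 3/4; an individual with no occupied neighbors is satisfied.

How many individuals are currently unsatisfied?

Row 1: (1,1)@ 1/3 unhappy · (1,2)% 2/5 unhappy · (1,3)% 1/4 unhappy · (1,4)@ 1/4 unhappy · (1,5)% 1/3 unhappy
Row 2: (2,1)% 1/5 unhappy · (2,2)@ 5/8 unhappy · (2,3)@ 4/6 unhappy · (2,5)% 3/5 unhappy · (2,6)@ 0/4 unhappy
Row 3: (3,1)@ 2/4 unhappy · (3,2)@ 5/7 unhappy · (3,3)@ 5/5 ok · (3,5)% 3/5 unhappy · (3,6)% 3/4 ok
Row 4: (4,1)% 0/4 unhappy · (4,3)@ 5/5 ok · (4,4)@ 3/4 ok · (4,6)% 3/3 ok
Row 5: (5,1)@ 2/3 unhappy · (5,2)@ 3/5 unhappy · (5,4)@ 4/5 ok · (5,6)% 2/3 unhappy
Row 6: (6,1)@ 2/2 ok · (6,3)% 1/4 unhappy · (6,4)@ 2/4 unhappy · (6,5)@ 3/5 unhappy · (6,6)% 1/3 unhappy
Row 7: (7,3)% 1/2 unhappy · (7,6)@ 1/2 unhappy
Unsatisfied: (1,1), (1,2), (1,3), (1,4), (1,5), (2,1), (2,2), (2,3), (2,5), (2,6), (3,1), (3,2), (3,5), (4,1), (5,1), (5,2), (5,6), (6,3), (6,4), (6,5), (6,6), (7,3), (7,6) — 23 in total.

23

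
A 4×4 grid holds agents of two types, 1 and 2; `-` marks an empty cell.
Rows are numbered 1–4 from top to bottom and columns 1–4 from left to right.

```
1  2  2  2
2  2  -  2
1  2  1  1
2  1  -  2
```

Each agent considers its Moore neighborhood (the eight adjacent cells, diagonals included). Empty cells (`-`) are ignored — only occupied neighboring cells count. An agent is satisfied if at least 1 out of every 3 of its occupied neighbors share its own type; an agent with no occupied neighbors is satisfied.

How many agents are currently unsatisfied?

Row 1: (1,1)1 0/3 not · (1,2)2 3/4 satisfied · (1,3)2 4/4 satisfied · (1,4)2 2/2 satisfied
Row 2: (2,1)2 3/5 satisfied · (2,2)2 4/7 satisfied · (2,4)2 2/4 satisfied
Row 3: (3,1)1 1/5 not · (3,2)2 3/6 satisfied · (3,3)1 2/6 satisfied · (3,4)1 1/3 satisfied
Row 4: (4,1)2 1/3 satisfied · (4,2)1 2/4 satisfied · (4,4)2 0/2 not
Unsatisfied: (1,1), (3,1), (4,4) — 3 in total.

3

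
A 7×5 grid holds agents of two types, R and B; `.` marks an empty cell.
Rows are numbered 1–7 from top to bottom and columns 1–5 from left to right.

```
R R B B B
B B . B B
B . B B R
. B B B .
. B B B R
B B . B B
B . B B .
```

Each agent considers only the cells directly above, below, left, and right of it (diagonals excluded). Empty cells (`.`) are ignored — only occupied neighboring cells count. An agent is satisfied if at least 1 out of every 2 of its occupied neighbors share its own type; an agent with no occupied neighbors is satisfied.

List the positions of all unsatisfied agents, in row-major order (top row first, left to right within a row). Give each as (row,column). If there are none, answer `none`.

(1,2), (3,5), (5,5)

Row 1: (1,1)R 1/2 ✓ · (1,2)R 1/3 ✗ · (1,3)B 1/2 ✓ · (1,4)B 3/3 ✓ · (1,5)B 2/2 ✓
Row 2: (2,1)B 2/3 ✓ · (2,2)B 1/2 ✓ · (2,4)B 3/3 ✓ · (2,5)B 2/3 ✓
Row 3: (3,1)B 1/1 ✓ · (3,3)B 2/2 ✓ · (3,4)B 3/4 ✓ · (3,5)R 0/2 ✗
Row 4: (4,2)B 2/2 ✓ · (4,3)B 4/4 ✓ · (4,4)B 3/3 ✓
Row 5: (5,2)B 3/3 ✓ · (5,3)B 3/3 ✓ · (5,4)B 3/4 ✓ · (5,5)R 0/2 ✗
Row 6: (6,1)B 2/2 ✓ · (6,2)B 2/2 ✓ · (6,4)B 3/3 ✓ · (6,5)B 1/2 ✓
Row 7: (7,1)B 1/1 ✓ · (7,3)B 1/1 ✓ · (7,4)B 2/2 ✓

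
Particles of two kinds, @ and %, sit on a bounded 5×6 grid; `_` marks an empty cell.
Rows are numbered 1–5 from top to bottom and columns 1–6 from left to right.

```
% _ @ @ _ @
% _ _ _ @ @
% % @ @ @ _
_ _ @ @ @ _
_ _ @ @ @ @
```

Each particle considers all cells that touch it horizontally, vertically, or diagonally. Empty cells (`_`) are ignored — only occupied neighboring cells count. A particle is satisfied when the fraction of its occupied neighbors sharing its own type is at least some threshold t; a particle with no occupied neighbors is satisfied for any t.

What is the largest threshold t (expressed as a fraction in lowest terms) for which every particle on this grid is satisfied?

(1,1)% 1/1
(1,3)@ 1/1
(1,4)@ 2/2
(1,6)@ 2/2
(2,1)% 3/3
(2,5)@ 5/5
(2,6)@ 3/3
(3,1)% 2/2
(3,2)% 2/4
(3,3)@ 3/4
(3,4)@ 6/6
(3,5)@ 5/5
(4,3)@ 5/6
(4,4)@ 8/8
(4,5)@ 6/6
(5,3)@ 3/3
(5,4)@ 5/5
(5,5)@ 4/4
(5,6)@ 2/2
The smallest same-type fraction is 2/4 at (3,2), which reduces to 1/2. Any threshold above that leaves this particle unsatisfied.

1/2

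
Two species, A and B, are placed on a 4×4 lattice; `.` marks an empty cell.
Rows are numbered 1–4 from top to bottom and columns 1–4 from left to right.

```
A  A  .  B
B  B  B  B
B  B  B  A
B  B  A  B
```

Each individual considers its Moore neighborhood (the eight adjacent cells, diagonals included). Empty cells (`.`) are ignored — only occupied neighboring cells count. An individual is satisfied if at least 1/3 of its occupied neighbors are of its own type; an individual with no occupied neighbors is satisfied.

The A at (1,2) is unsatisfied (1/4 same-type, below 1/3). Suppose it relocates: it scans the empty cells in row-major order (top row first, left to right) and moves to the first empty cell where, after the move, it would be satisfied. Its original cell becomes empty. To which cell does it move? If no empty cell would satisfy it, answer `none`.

Vacating (1,2). Empty cells in order:
  (1,3): 0/4 same-type → still unsatisfied.

none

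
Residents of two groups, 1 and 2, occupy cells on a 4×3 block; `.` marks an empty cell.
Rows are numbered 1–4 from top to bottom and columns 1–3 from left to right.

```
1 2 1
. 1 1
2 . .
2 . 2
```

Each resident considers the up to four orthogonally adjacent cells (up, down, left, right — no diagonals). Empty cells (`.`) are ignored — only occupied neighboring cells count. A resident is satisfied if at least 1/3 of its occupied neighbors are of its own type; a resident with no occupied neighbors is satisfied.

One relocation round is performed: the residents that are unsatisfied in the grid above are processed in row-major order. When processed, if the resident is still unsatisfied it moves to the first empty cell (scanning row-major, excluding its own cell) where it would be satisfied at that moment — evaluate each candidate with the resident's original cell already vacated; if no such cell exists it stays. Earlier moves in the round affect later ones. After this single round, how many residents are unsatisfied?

Initially unsatisfied (in order): (1,1), (1,2).
  (1,1) → (2,1).
  (1,2) → (3,2).
Resulting grid:
. . 1
1 1 1
2 2 .
2 . 2
All satisfied now.

0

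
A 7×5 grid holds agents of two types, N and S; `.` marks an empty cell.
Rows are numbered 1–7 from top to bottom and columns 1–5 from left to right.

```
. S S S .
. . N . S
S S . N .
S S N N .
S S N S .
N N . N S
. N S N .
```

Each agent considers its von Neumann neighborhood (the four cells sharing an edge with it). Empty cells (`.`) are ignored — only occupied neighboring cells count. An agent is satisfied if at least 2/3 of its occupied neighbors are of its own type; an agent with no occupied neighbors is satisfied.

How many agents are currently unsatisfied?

Row 1: (1,2)S 1/1 satisfied · (1,3)S 2/3 satisfied · (1,4)S 1/1 satisfied
Row 2: (2,3)N 0/1 not · (2,5)S 0/0 satisfied
Row 3: (3,1)S 2/2 satisfied · (3,2)S 2/2 satisfied · (3,4)N 1/1 satisfied
Row 4: (4,1)S 3/3 satisfied · (4,2)S 3/4 satisfied · (4,3)N 2/3 satisfied · (4,4)N 2/3 satisfied
Row 5: (5,1)S 2/3 satisfied · (5,2)S 2/4 not · (5,3)N 1/3 not · (5,4)S 0/3 not
Row 6: (6,1)N 1/2 not · (6,2)N 2/3 satisfied · (6,4)N 1/3 not · (6,5)S 0/1 not
Row 7: (7,2)N 1/2 not · (7,3)S 0/2 not · (7,4)N 1/2 not
Unsatisfied: (2,3), (5,2), (5,3), (5,4), (6,1), (6,4), (6,5), (7,2), (7,3), (7,4) — 10 in total.

10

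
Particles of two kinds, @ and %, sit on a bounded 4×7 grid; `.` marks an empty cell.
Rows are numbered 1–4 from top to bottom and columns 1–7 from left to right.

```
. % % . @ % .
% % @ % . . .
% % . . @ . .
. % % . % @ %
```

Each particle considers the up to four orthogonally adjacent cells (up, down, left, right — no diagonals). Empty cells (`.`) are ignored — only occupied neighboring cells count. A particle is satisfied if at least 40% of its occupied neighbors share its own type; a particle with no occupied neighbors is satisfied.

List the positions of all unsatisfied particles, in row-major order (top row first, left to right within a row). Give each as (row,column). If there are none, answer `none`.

(1,2)% 2/2 ✓
(1,3)% 1/2 ✓
(1,5)@ 0/1 ✗
(1,6)% 0/1 ✗
(2,1)% 2/2 ✓
(2,2)% 3/4 ✓
(2,3)@ 0/3 ✗
(2,4)% 0/1 ✗
(3,1)% 2/2 ✓
(3,2)% 3/3 ✓
(3,5)@ 0/1 ✗
(4,2)% 2/2 ✓
(4,3)% 1/1 ✓
(4,5)% 0/2 ✗
(4,6)@ 0/2 ✗
(4,7)% 0/1 ✗

(1,5), (1,6), (2,3), (2,4), (3,5), (4,5), (4,6), (4,7)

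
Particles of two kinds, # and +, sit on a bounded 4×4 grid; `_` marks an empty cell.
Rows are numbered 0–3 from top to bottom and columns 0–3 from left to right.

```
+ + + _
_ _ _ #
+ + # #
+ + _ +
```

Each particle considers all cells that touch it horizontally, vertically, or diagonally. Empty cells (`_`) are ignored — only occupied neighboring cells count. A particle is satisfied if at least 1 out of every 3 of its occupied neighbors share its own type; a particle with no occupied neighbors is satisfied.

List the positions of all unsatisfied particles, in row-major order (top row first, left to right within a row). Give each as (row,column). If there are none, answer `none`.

(3,3)

(0,0)+ 1/1 satisfied
(0,1)+ 2/2 satisfied
(0,2)+ 1/2 satisfied
(1,3)# 2/3 satisfied
(2,0)+ 3/3 satisfied
(2,1)+ 3/4 satisfied
(2,2)# 2/5 satisfied
(2,3)# 2/3 satisfied
(3,0)+ 3/3 satisfied
(3,1)+ 3/4 satisfied
(3,3)+ 0/2 not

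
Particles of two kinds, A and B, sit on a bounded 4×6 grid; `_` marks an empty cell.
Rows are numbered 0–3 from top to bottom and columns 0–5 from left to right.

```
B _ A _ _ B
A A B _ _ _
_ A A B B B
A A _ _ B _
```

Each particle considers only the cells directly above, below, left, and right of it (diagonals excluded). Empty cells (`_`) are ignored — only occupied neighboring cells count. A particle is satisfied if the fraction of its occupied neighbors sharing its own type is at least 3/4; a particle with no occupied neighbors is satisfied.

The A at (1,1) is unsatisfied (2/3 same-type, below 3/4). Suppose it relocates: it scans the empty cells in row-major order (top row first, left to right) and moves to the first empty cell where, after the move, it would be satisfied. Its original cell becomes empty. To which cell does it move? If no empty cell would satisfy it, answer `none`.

Vacating (1,1). Empty cells in order:
  (0,1): 1/2 same-type → still unsatisfied.
  (0,3): 1/1 same-type → satisfied — stop here.

(0,3)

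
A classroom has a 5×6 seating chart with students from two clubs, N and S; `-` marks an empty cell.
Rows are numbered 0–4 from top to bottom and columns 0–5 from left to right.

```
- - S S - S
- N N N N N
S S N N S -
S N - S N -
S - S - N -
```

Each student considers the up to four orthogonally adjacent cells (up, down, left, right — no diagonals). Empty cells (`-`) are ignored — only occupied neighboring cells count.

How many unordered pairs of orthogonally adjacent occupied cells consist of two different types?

12

Scan each occupied cell's neighbors to the right and below so each pair is counted once.
From row 0: 3 unlike of 4 pairs (running 3/4).
From row 1: 2 unlike of 8 pairs (running 5/12).
From row 2: 5 unlike of 8 pairs (running 10/20).
From row 3: 2 unlike of 4 pairs (running 12/24).
Total adjacent occupied pairs: 24; unlike-type pairs: 12.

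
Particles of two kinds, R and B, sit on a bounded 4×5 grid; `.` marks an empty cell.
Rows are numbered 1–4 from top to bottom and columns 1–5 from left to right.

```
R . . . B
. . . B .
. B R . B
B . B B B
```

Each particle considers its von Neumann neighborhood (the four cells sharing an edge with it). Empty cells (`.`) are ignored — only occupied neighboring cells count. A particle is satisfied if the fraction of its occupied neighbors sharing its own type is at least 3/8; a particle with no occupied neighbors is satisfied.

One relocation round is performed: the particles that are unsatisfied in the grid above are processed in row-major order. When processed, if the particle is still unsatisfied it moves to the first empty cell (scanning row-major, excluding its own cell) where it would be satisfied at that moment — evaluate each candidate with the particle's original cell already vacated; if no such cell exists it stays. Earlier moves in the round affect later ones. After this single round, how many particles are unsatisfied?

1

Initially unsatisfied (in order): (3,2), (3,3).
  (3,2) → (1,3).
  (3,3) → (1,2).
Resulting grid:
R R B . B
. . . B .
. . . . B
B . B B B
Unsatisfied now: (1,3).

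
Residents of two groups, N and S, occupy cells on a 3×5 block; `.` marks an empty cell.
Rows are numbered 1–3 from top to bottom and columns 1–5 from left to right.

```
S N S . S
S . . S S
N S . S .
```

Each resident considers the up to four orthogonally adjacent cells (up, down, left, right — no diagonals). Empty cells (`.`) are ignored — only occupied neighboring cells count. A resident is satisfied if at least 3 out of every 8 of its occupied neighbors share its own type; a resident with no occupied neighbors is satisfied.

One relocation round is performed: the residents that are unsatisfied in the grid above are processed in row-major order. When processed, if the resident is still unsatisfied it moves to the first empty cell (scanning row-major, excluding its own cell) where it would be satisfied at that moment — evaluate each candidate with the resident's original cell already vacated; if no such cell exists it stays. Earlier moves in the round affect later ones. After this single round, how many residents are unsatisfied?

Initially unsatisfied (in order): (1,2), (1,3), (3,1), (3,2).
  (1,2): no empty cell satisfies it; stays.
  (1,3) → (1,4).
  (3,1) → (1,3).
  (3,2): now satisfied by earlier moves; stays.
Resulting grid:
S N N S S
S . . S S
. S . S .
All satisfied now.

0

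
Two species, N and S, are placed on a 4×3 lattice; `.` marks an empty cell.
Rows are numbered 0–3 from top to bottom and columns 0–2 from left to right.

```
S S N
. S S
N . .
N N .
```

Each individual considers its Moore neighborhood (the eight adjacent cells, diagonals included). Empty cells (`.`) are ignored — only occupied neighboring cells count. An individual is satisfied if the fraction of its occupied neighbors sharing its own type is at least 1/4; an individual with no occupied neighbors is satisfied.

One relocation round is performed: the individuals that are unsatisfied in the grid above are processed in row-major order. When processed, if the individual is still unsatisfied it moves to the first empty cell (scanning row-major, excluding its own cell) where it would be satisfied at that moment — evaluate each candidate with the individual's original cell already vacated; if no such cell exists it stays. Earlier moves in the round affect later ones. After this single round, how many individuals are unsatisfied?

0

Initially unsatisfied (in order): (0,2).
  (0,2) → (1,0).
Resulting grid:
S S .
N S S
N . .
N N .
All satisfied now.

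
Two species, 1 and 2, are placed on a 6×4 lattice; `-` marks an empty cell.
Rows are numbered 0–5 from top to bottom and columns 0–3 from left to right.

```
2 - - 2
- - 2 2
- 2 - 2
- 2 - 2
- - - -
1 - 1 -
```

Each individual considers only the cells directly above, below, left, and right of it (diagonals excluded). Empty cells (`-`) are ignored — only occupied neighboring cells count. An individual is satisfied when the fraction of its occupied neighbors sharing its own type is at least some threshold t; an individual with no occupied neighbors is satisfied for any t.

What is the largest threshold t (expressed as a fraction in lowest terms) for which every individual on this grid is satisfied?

1/1

Row 0: (0,0)2 — no occupied neighbors · (0,3)2 1/1
Row 1: (1,2)2 1/1 · (1,3)2 3/3
Row 2: (2,1)2 1/1 · (2,3)2 2/2
Row 3: (3,1)2 1/1 · (3,3)2 1/1
Row 5: (5,0)1 — no occupied neighbors · (5,2)1 — no occupied neighbors
The smallest same-type fraction is 1/1 at (0,3), which reduces to 1/1. Any threshold above that leaves this individual unsatisfied.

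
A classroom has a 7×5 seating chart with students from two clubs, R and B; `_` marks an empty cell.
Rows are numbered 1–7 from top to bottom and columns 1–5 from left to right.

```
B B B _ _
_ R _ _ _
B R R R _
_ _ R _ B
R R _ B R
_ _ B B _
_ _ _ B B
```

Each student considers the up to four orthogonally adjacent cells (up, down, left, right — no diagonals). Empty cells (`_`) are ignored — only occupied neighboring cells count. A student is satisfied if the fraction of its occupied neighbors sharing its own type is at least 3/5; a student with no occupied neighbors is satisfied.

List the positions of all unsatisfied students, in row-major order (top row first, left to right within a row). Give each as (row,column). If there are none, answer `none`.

(2,2), (3,1), (4,5), (5,4), (5,5)

Row 1: (1,1)B 1/1 ✓ · (1,2)B 2/3 ✓ · (1,3)B 1/1 ✓
Row 2: (2,2)R 1/2 ✗
Row 3: (3,1)B 0/1 ✗ · (3,2)R 2/3 ✓ · (3,3)R 3/3 ✓ · (3,4)R 1/1 ✓
Row 4: (4,3)R 1/1 ✓ · (4,5)B 0/1 ✗
Row 5: (5,1)R 1/1 ✓ · (5,2)R 1/1 ✓ · (5,4)B 1/2 ✗ · (5,5)R 0/2 ✗
Row 6: (6,3)B 1/1 ✓ · (6,4)B 3/3 ✓
Row 7: (7,4)B 2/2 ✓ · (7,5)B 1/1 ✓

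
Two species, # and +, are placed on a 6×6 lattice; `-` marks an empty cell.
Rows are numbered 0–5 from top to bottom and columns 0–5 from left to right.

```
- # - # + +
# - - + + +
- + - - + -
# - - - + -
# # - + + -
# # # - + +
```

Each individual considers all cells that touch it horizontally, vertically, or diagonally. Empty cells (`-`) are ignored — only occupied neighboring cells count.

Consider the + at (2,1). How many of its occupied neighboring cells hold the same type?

0

Occupied neighbors of (2,1): (1,0)=#, (3,0)=#.
Same type (+): 0 of 2.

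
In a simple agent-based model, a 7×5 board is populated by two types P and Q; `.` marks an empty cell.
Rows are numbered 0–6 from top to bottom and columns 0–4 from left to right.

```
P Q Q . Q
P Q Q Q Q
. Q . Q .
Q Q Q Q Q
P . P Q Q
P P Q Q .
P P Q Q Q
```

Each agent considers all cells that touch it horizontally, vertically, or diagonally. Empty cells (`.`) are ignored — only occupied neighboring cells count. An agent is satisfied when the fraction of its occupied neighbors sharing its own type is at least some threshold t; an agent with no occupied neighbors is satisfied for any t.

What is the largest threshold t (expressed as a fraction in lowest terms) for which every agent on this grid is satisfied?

(0,0)P 1/3
(0,1)Q 3/5
(0,2)Q 4/4
(0,4)Q 2/2
(1,0)P 1/4
(1,1)Q 4/6
(1,2)Q 6/6
(1,3)Q 5/5
(1,4)Q 3/3
(2,1)Q 5/6
(2,3)Q 6/6
(3,0)Q 2/3
(3,1)Q 3/5
(3,2)Q 5/6
(3,3)Q 5/6
(3,4)Q 4/4
(4,0)P 2/4
(4,2)P 1/7
(4,3)Q 6/7
(4,4)Q 4/4
(5,0)P 4/4
(5,1)P 5/7
(5,2)Q 4/7
(5,3)Q 6/7
(6,0)P 3/3
(6,1)P 3/5
(6,2)Q 3/5
(6,3)Q 4/4
(6,4)Q 2/2
The smallest same-type fraction is 1/7 at (4,2), which reduces to 1/7. Any threshold above that leaves this agent unsatisfied.

1/7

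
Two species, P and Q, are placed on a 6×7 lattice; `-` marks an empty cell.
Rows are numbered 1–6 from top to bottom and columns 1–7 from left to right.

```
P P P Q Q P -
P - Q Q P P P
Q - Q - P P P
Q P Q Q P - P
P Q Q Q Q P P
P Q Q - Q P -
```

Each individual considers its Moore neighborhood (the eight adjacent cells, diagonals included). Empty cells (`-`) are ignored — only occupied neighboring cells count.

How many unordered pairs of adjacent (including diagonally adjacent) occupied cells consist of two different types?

Scan each occupied cell's neighbors to the right and below (and the two forward diagonals) so each pair is counted once.
From row 1: 8 unlike of 19 pairs (running 8/19).
From row 2: 3 unlike of 15 pairs (running 11/34).
From row 3: 3 unlike of 12 pairs (running 14/46).
From row 4: 8 unlike of 20 pairs (running 22/66).
From row 5: 6 unlike of 20 pairs (running 28/86).
From row 6: 2 unlike of 3 pairs (running 30/89).
Total adjacent occupied pairs: 89; unlike-type pairs: 30.

30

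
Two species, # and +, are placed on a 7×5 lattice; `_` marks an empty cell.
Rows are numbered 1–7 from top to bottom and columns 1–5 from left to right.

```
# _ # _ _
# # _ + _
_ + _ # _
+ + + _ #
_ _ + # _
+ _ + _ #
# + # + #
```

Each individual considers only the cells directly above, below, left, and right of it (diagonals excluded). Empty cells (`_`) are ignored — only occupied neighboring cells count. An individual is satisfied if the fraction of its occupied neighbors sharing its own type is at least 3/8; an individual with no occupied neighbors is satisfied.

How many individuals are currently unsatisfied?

8

Row 1: (1,1)# 1/1 satisfied · (1,3)# 0/0 satisfied
Row 2: (2,1)# 2/2 satisfied · (2,2)# 1/2 satisfied · (2,4)+ 0/1 not
Row 3: (3,2)+ 1/2 satisfied · (3,4)# 0/1 not
Row 4: (4,1)+ 1/1 satisfied · (4,2)+ 3/3 satisfied · (4,3)+ 2/2 satisfied · (4,5)# 0/0 satisfied
Row 5: (5,3)+ 2/3 satisfied · (5,4)# 0/1 not
Row 6: (6,1)+ 0/1 not · (6,3)+ 1/2 satisfied · (6,5)# 1/1 satisfied
Row 7: (7,1)# 0/2 not · (7,2)+ 0/2 not · (7,3)# 0/3 not · (7,4)+ 0/2 not · (7,5)# 1/2 satisfied
Unsatisfied: (2,4), (3,4), (5,4), (6,1), (7,1), (7,2), (7,3), (7,4) — 8 in total.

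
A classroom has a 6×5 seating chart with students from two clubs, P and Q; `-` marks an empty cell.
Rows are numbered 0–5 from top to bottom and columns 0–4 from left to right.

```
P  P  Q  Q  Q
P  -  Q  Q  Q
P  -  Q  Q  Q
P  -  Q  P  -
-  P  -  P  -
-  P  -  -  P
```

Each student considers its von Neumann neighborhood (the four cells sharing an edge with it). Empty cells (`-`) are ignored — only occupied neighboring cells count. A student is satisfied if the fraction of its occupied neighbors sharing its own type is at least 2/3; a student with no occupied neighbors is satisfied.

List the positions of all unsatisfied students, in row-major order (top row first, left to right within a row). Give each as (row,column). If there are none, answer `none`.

(0,0)P 2/2 ok
(0,1)P 1/2 unhappy
(0,2)Q 2/3 ok
(0,3)Q 3/3 ok
(0,4)Q 2/2 ok
(1,0)P 2/2 ok
(1,2)Q 3/3 ok
(1,3)Q 4/4 ok
(1,4)Q 3/3 ok
(2,0)P 2/2 ok
(2,2)Q 3/3 ok
(2,3)Q 3/4 ok
(2,4)Q 2/2 ok
(3,0)P 1/1 ok
(3,2)Q 1/2 unhappy
(3,3)P 1/3 unhappy
(4,1)P 1/1 ok
(4,3)P 1/1 ok
(5,1)P 1/1 ok
(5,4)P 0/0 ok

(0,1), (3,2), (3,3)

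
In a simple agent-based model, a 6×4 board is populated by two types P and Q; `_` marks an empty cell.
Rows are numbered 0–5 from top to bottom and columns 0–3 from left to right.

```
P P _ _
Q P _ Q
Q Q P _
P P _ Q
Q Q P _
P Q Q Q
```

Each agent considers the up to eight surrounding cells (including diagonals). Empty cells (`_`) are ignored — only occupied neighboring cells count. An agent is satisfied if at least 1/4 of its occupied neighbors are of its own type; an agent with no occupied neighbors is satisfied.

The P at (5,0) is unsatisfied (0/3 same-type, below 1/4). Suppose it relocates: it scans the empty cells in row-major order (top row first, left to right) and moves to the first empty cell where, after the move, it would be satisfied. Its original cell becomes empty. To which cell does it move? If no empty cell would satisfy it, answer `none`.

Vacating (5,0). Empty cells in order:
  (0,2): 2/3 same-type → satisfied — stop here.

(0,2)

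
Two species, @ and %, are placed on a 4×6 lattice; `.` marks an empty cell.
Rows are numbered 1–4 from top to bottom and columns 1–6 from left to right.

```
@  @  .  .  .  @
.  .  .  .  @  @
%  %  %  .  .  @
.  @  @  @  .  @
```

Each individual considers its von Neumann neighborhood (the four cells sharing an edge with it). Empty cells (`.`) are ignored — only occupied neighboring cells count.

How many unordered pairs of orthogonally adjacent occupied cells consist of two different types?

2

Scan each occupied cell's neighbors to the right and below so each pair is counted once.
Row 1: @(1,1)–@(1,2)= @(1,6)–@(2,6)=  → 0/2 unlike.
Row 2: @(2,5)–@(2,6)= @(2,6)–@(3,6)=  → 0/2 unlike.
Row 3: %(3,1)–%(3,2)= %(3,2)–%(3,3)= %(3,2)–@(4,2)≠ %(3,3)–@(4,3)≠ @(3,6)–@(4,6)=  → 2/5 unlike.
Row 4: @(4,2)–@(4,3)= @(4,3)–@(4,4)=  → 0/2 unlike.
Total adjacent occupied pairs: 11; unlike-type pairs: 2.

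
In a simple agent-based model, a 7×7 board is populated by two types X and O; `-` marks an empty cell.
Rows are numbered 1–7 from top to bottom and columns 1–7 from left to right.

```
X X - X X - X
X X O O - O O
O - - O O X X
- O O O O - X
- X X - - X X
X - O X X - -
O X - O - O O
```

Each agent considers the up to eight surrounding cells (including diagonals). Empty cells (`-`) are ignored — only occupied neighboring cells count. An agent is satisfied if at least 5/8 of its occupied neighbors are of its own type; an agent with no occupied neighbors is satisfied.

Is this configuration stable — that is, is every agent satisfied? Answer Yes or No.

Row 1: (1,1)X 3/3 satisfied · (1,2)X 3/4 satisfied · (1,4)X 1/3 not · (1,5)X 1/3 not · (1,7)X 0/2 not
Row 2: (2,1)X 3/4 satisfied · (2,2)X 3/5 not · (2,3)O 2/5 not · (2,4)O 3/5 not · (2,6)O 2/6 not · (2,7)O 1/4 not
Row 3: (3,1)O 1/3 not · (3,4)O 6/6 satisfied · (3,5)O 5/6 satisfied · (3,6)X 2/6 not · (3,7)X 2/4 not
Row 4: (4,2)O 2/4 not · (4,3)O 3/5 not · (4,4)O 4/5 satisfied · (4,5)O 3/5 not · (4,7)X 4/4 satisfied
Row 5: (5,2)X 2/5 not · (5,3)X 2/6 not · (5,6)X 3/4 satisfied · (5,7)X 2/2 satisfied
Row 6: (6,1)X 2/3 satisfied · (6,3)O 1/5 not · (6,4)X 2/4 not · (6,5)X 2/4 not
Row 7: (7,1)O 0/2 not · (7,2)X 1/3 not · (7,4)O 1/3 not · (7,6)O 1/2 not · (7,7)O 1/1 satisfied
For instance (1,4) has only 1/3 same-type neighbors, below 5/8.

No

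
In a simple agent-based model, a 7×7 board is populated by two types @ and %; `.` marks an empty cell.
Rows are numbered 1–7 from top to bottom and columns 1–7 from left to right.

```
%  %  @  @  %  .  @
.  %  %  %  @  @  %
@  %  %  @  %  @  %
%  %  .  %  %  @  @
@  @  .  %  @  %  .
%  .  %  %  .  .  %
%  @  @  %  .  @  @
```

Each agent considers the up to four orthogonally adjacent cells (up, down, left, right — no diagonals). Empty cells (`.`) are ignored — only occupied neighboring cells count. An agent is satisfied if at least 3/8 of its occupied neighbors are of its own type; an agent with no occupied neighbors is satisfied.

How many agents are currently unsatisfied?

Row 1: (1,1)% 1/1 satisfied · (1,2)% 2/3 satisfied · (1,3)@ 1/3 not · (1,4)@ 1/3 not · (1,5)% 0/2 not · (1,7)@ 0/1 not
Row 2: (2,2)% 3/3 satisfied · (2,3)% 3/4 satisfied · (2,4)% 1/4 not · (2,5)@ 1/4 not · (2,6)@ 2/3 satisfied · (2,7)% 1/3 not
Row 3: (3,1)@ 0/2 not · (3,2)% 3/4 satisfied · (3,3)% 2/3 satisfied · (3,4)@ 0/4 not · (3,5)% 1/4 not · (3,6)@ 2/4 satisfied · (3,7)% 1/3 not
Row 4: (4,1)% 1/3 not · (4,2)% 2/3 satisfied · (4,4)% 2/3 satisfied · (4,5)% 2/4 satisfied · (4,6)@ 2/4 satisfied · (4,7)@ 1/2 satisfied
Row 5: (5,1)@ 1/3 not · (5,2)@ 1/2 satisfied · (5,4)% 2/3 satisfied · (5,5)@ 0/3 not · (5,6)% 0/2 not
Row 6: (6,1)% 1/2 satisfied · (6,3)% 1/2 satisfied · (6,4)% 3/3 satisfied · (6,7)% 0/1 not
Row 7: (7,1)% 1/2 satisfied · (7,2)@ 1/2 satisfied · (7,3)@ 1/3 not · (7,4)% 1/2 satisfied · (7,6)@ 1/1 satisfied · (7,7)@ 1/2 satisfied
Unsatisfied: (1,3), (1,4), (1,5), (1,7), (2,4), (2,5), (2,7), (3,1), (3,4), (3,5), (3,7), (4,1), (5,1), (5,5), (5,6), (6,7), (7,3) — 17 in total.

17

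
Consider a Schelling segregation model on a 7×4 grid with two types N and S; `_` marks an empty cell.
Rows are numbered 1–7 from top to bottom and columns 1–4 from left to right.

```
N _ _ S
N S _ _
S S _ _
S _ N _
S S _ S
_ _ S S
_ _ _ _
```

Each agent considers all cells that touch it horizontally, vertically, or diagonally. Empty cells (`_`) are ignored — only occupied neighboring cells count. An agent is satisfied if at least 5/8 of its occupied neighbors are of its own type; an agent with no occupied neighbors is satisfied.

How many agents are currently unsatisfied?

Row 1: (1,1)N 1/2 not · (1,4)S 0/0 satisfied
Row 2: (2,1)N 1/4 not · (2,2)S 2/4 not
Row 3: (3,1)S 3/4 satisfied · (3,2)S 3/5 not
Row 4: (4,1)S 4/4 satisfied · (4,3)N 0/3 not
Row 5: (5,1)S 2/2 satisfied · (5,2)S 3/4 satisfied · (5,4)S 2/3 satisfied
Row 6: (6,3)S 3/3 satisfied · (6,4)S 2/2 satisfied
Unsatisfied: (1,1), (2,1), (2,2), (3,2), (4,3) — 5 in total.

5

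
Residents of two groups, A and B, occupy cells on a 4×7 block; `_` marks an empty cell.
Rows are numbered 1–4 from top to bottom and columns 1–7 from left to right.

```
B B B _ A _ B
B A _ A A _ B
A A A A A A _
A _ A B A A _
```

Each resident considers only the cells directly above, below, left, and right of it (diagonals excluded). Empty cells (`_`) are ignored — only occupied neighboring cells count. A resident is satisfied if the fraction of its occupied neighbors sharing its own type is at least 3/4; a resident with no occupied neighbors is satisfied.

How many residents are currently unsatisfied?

(1,1)B 2/2 ✓
(1,2)B 2/3 ✗
(1,3)B 1/1 ✓
(1,5)A 1/1 ✓
(1,7)B 1/1 ✓
(2,1)B 1/3 ✗
(2,2)A 1/3 ✗
(2,4)A 2/2 ✓
(2,5)A 3/3 ✓
(2,7)B 1/1 ✓
(3,1)A 2/3 ✗
(3,2)A 3/3 ✓
(3,3)A 3/3 ✓
(3,4)A 3/4 ✓
(3,5)A 4/4 ✓
(3,6)A 2/2 ✓
(4,1)A 1/1 ✓
(4,3)A 1/2 ✗
(4,4)B 0/3 ✗
(4,5)A 2/3 ✗
(4,6)A 2/2 ✓
Unsatisfied: (1,2), (2,1), (2,2), (3,1), (4,3), (4,4), (4,5) — 7 in total.

7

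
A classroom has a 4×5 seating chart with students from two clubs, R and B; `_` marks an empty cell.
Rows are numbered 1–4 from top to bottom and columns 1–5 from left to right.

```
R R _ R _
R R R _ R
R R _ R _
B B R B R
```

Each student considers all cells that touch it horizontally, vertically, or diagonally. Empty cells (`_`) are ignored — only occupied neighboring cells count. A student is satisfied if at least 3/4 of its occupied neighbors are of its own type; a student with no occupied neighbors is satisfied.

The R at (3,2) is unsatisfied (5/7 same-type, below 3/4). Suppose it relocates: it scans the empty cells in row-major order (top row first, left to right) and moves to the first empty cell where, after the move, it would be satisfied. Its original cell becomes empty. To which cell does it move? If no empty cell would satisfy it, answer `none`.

(1,3)

Vacating (3,2). Empty cells in order:
  (1,3): 4/4 same-type → satisfied — stop here.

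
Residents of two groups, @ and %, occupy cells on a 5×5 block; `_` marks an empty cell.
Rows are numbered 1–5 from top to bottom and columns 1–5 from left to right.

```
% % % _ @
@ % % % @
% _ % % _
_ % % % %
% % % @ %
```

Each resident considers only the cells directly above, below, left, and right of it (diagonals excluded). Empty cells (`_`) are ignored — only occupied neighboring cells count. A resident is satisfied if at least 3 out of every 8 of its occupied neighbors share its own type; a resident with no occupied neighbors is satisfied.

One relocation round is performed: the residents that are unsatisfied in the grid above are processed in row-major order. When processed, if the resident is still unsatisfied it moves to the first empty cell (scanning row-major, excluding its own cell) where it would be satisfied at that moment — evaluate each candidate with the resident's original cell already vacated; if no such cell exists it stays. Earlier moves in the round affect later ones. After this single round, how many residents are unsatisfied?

Initially unsatisfied (in order): (2,1), (3,1), (5,4).
  (2,1): no empty cell satisfies it; stays.
  (3,1) → (1,4).
  (5,4) → (3,1).
Resulting grid:
% % % % @
@ % % % @
@ _ % % _
_ % % % %
% % % _ %
Unsatisfied now: (2,1).

1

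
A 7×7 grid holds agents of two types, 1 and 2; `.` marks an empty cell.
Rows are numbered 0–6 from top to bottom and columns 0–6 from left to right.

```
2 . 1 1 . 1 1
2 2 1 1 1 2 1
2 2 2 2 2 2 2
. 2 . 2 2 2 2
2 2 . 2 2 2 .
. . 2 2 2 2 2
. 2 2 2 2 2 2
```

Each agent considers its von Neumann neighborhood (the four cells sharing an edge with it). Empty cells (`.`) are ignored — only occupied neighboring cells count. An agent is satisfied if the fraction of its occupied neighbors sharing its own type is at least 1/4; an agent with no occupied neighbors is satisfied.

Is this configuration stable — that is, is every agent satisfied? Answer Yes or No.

(0,0)2 1/1 ✓
(0,2)1 2/2 ✓
(0,3)1 2/2 ✓
(0,5)1 1/2 ✓
(0,6)1 2/2 ✓
(1,0)2 3/3 ✓
(1,1)2 2/3 ✓
(1,2)1 2/4 ✓
(1,3)1 3/4 ✓
(1,4)1 1/3 ✓
(1,5)2 1/4 ✓
(1,6)1 1/3 ✓
(2,0)2 2/2 ✓
(2,1)2 4/4 ✓
(2,2)2 2/3 ✓
(2,3)2 3/4 ✓
(2,4)2 3/4 ✓
(2,5)2 4/4 ✓
(2,6)2 2/3 ✓
(3,1)2 2/2 ✓
(3,3)2 3/3 ✓
(3,4)2 4/4 ✓
(3,5)2 4/4 ✓
(3,6)2 2/2 ✓
(4,0)2 1/1 ✓
(4,1)2 2/2 ✓
(4,3)2 3/3 ✓
(4,4)2 4/4 ✓
(4,5)2 3/3 ✓
(5,2)2 2/2 ✓
(5,3)2 4/4 ✓
(5,4)2 4/4 ✓
(5,5)2 4/4 ✓
(5,6)2 2/2 ✓
(6,1)2 1/1 ✓
(6,2)2 3/3 ✓
(6,3)2 3/3 ✓
(6,4)2 3/3 ✓
(6,5)2 3/3 ✓
(6,6)2 2/2 ✓
All meet the threshold, so the configuration is stable.

Yes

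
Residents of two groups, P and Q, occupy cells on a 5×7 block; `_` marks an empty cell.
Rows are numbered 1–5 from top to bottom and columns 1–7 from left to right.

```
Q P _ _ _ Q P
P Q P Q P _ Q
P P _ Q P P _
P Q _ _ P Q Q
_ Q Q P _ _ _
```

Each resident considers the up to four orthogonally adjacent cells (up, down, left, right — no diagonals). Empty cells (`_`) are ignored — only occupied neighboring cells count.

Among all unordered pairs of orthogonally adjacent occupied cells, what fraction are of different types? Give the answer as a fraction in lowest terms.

Scan each occupied cell's neighbors to the right and below so each pair is counted once.
From row 1: 5 unlike of 5 pairs (running 5/5).
From row 2: 5 unlike of 8 pairs (running 10/13).
From row 3: 3 unlike of 7 pairs (running 13/20).
From row 4: 2 unlike of 4 pairs (running 15/24).
From row 5: 1 unlike of 2 pairs (running 16/26).
Total adjacent occupied pairs: 26; unlike-type pairs: 16.
16/26 reduces to 8/13.

8/13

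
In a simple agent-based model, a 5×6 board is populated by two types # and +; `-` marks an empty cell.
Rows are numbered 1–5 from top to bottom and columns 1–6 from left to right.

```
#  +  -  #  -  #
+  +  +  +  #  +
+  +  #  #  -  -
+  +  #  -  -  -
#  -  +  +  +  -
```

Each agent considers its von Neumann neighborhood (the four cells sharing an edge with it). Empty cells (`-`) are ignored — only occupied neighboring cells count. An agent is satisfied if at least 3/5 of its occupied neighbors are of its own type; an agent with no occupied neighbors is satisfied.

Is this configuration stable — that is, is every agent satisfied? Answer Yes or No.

Row 1: (1,1)# 0/2 unhappy · (1,2)+ 1/2 unhappy · (1,4)# 0/1 unhappy · (1,6)# 0/1 unhappy
Row 2: (2,1)+ 2/3 ok · (2,2)+ 4/4 ok · (2,3)+ 2/3 ok · (2,4)+ 1/4 unhappy · (2,5)# 0/2 unhappy · (2,6)+ 0/2 unhappy
Row 3: (3,1)+ 3/3 ok · (3,2)+ 3/4 ok · (3,3)# 2/4 unhappy · (3,4)# 1/2 unhappy
Row 4: (4,1)+ 2/3 ok · (4,2)+ 2/3 ok · (4,3)# 1/3 unhappy
Row 5: (5,1)# 0/1 unhappy · (5,3)+ 1/2 unhappy · (5,4)+ 2/2 ok · (5,5)+ 1/1 ok
For instance (1,1) has only 0/2 same-type neighbors, below 3/5.

No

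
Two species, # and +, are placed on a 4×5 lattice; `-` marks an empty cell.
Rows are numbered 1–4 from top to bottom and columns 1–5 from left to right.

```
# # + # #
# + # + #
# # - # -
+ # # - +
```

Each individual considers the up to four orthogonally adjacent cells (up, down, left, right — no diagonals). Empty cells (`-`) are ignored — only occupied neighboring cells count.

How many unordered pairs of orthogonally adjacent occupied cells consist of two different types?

Scan each occupied cell's neighbors to the right and below so each pair is counted once.
Row 1: #(1,1)–#(1,2)= #(1,1)–#(2,1)= #(1,2)–+(1,3)≠ #(1,2)–+(2,2)≠ +(1,3)–#(1,4)≠ +(1,3)–#(2,3)≠ #(1,4)–#(1,5)= #(1,4)–+(2,4)≠ #(1,5)–#(2,5)=  → 5/9 unlike.
Row 2: #(2,1)–+(2,2)≠ #(2,1)–#(3,1)= +(2,2)–#(2,3)≠ +(2,2)–#(3,2)≠ #(2,3)–+(2,4)≠ +(2,4)–#(2,5)≠ +(2,4)–#(3,4)≠  → 6/7 unlike.
Row 3: #(3,1)–#(3,2)= #(3,1)–+(4,1)≠ #(3,2)–#(4,2)=  → 1/3 unlike.
Row 4: +(4,1)–#(4,2)≠ #(4,2)–#(4,3)=  → 1/2 unlike.
Total adjacent occupied pairs: 21; unlike-type pairs: 13.

13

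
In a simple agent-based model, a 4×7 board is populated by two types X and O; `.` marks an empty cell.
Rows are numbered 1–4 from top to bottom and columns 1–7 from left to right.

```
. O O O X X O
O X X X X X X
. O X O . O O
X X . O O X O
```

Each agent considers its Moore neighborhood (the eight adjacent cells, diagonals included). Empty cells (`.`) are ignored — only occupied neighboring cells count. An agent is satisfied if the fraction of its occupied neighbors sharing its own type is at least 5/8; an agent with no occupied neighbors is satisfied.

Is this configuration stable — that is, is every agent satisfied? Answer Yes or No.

No

Row 1: (1,2)O 2/4 not · (1,3)O 2/5 not · (1,4)O 1/5 not · (1,5)X 4/5 satisfied · (1,6)X 4/5 satisfied · (1,7)O 0/3 not
Row 2: (2,1)O 2/3 satisfied · (2,2)X 2/6 not · (2,3)X 3/8 not · (2,4)X 4/7 not · (2,5)X 4/7 not · (2,6)X 4/7 not · (2,7)X 2/5 not
Row 3: (3,2)O 1/6 not · (3,3)X 4/7 not · (3,4)O 2/6 not · (3,6)O 3/7 not · (3,7)O 2/5 not
Row 4: (4,1)X 1/2 not · (4,2)X 2/3 satisfied · (4,4)O 2/3 satisfied · (4,5)O 3/4 satisfied · (4,6)X 0/4 not · (4,7)O 2/3 satisfied
For instance (1,2) has only 2/4 same-type neighbors, below 5/8.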